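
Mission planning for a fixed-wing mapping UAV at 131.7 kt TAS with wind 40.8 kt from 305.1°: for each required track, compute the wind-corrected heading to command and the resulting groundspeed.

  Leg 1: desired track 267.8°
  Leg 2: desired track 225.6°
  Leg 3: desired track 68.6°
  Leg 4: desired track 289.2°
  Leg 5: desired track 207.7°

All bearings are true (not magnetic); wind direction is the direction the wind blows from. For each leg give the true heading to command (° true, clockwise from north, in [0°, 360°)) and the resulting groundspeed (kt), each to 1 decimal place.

Leg 1: heading=278.6°, groundspeed=96.9 kt
Leg 2: heading=243.3°, groundspeed=118.0 kt
Leg 3: heading=53.6°, groundspeed=149.7 kt
Leg 4: heading=294.1°, groundspeed=92.0 kt
Leg 5: heading=225.6°, groundspeed=130.6 kt

Leg 1: desired track 267.8°; wind correction +10.8° → command heading 278.6°, groundspeed 96.9 kt
Leg 2: desired track 225.6°; wind correction +17.7° → command heading 243.3°, groundspeed 118.0 kt
Leg 3: desired track 68.6°; wind correction -15.0° → command heading 53.6°, groundspeed 149.7 kt
Leg 4: desired track 289.2°; wind correction +4.9° → command heading 294.1°, groundspeed 92.0 kt
Leg 5: desired track 207.7°; wind correction +17.9° → command heading 225.6°, groundspeed 130.6 kt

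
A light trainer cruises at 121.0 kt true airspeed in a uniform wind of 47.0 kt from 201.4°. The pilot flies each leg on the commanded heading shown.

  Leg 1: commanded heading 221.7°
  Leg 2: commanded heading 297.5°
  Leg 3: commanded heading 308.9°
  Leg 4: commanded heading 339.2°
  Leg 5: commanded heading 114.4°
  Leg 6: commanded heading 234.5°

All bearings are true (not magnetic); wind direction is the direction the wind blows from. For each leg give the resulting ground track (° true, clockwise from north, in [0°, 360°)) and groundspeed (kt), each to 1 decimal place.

Leg 1: heading 221.7°; drift +12.0° → track 233.7°, groundspeed 78.6 kt
Leg 2: heading 297.5°; drift +20.4° → track 317.9°, groundspeed 134.4 kt
Leg 3: heading 308.9°; drift +18.4° → track 327.3°, groundspeed 142.4 kt
Leg 4: heading 339.2°; drift +11.5° → track 350.7°, groundspeed 159.0 kt
Leg 5: heading 114.4°; drift -21.6° → track 92.8°, groundspeed 127.5 kt
Leg 6: heading 234.5°; drift +17.5° → track 252.0°, groundspeed 85.6 kt

Leg 1: track=233.7°, groundspeed=78.6 kt
Leg 2: track=317.9°, groundspeed=134.4 kt
Leg 3: track=327.3°, groundspeed=142.4 kt
Leg 4: track=350.7°, groundspeed=159.0 kt
Leg 5: track=92.8°, groundspeed=127.5 kt
Leg 6: track=252.0°, groundspeed=85.6 kt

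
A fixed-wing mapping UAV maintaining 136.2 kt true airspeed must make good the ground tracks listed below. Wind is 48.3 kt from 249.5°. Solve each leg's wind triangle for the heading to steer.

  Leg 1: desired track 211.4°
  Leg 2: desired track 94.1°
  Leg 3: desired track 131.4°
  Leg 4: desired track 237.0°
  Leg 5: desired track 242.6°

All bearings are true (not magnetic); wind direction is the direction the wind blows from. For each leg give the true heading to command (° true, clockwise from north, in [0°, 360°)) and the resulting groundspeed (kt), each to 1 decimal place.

Leg 1: heading=224.0°, groundspeed=94.9 kt
Leg 2: heading=102.6°, groundspeed=178.6 kt
Leg 3: heading=149.6°, groundspeed=152.1 kt
Leg 4: heading=241.4°, groundspeed=88.6 kt
Leg 5: heading=245.0°, groundspeed=88.1 kt

Leg 1: desired track 211.4°; wind correction +12.6° → command heading 224.0°, groundspeed 94.9 kt
Leg 2: desired track 94.1°; wind correction +8.5° → command heading 102.6°, groundspeed 178.6 kt
Leg 3: desired track 131.4°; wind correction +18.2° → command heading 149.6°, groundspeed 152.1 kt
Leg 4: desired track 237.0°; wind correction +4.4° → command heading 241.4°, groundspeed 88.6 kt
Leg 5: desired track 242.6°; wind correction +2.4° → command heading 245.0°, groundspeed 88.1 kt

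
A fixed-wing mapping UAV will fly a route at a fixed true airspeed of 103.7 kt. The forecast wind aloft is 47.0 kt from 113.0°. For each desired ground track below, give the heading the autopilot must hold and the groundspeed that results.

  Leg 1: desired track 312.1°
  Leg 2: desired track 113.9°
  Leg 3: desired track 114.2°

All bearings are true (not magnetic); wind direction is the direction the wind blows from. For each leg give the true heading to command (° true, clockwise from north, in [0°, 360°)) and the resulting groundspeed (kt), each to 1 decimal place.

Leg 1: heading=320.6°, groundspeed=147.0 kt
Leg 2: heading=113.5°, groundspeed=56.7 kt
Leg 3: heading=113.7°, groundspeed=56.7 kt

Leg 1: desired track 312.1°; wind correction +8.5° → command heading 320.6°, groundspeed 147.0 kt
Leg 2: desired track 113.9°; wind correction -0.4° → command heading 113.5°, groundspeed 56.7 kt
Leg 3: desired track 114.2°; wind correction -0.5° → command heading 113.7°, groundspeed 56.7 kt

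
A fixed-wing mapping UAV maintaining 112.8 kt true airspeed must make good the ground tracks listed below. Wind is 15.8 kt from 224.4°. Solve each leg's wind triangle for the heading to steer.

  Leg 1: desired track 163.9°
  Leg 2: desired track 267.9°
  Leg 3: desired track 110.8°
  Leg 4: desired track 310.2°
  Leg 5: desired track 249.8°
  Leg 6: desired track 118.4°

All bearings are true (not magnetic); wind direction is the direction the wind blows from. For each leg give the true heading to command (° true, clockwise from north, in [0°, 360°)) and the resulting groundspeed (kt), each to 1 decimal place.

Leg 1: desired track 163.9°; wind correction +7.0° → command heading 170.9°, groundspeed 104.2 kt
Leg 2: desired track 267.9°; wind correction -5.5° → command heading 262.4°, groundspeed 100.8 kt
Leg 3: desired track 110.8°; wind correction +7.4° → command heading 118.2°, groundspeed 118.2 kt
Leg 4: desired track 310.2°; wind correction -8.0° → command heading 302.2°, groundspeed 110.5 kt
Leg 5: desired track 249.8°; wind correction -3.4° → command heading 246.4°, groundspeed 98.3 kt
Leg 6: desired track 118.4°; wind correction +7.7° → command heading 126.1°, groundspeed 116.1 kt

Leg 1: heading=170.9°, groundspeed=104.2 kt
Leg 2: heading=262.4°, groundspeed=100.8 kt
Leg 3: heading=118.2°, groundspeed=118.2 kt
Leg 4: heading=302.2°, groundspeed=110.5 kt
Leg 5: heading=246.4°, groundspeed=98.3 kt
Leg 6: heading=126.1°, groundspeed=116.1 kt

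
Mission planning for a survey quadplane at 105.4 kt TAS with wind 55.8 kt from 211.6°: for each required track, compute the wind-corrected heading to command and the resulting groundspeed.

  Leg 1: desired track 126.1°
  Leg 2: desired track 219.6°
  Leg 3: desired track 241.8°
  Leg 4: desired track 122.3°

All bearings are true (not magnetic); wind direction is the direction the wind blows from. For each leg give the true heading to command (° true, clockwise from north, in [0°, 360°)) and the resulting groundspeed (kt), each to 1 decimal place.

Leg 1: desired track 126.1°; wind correction +31.9° → command heading 158.0°, groundspeed 85.1 kt
Leg 2: desired track 219.6°; wind correction -4.2° → command heading 215.4°, groundspeed 49.9 kt
Leg 3: desired track 241.8°; wind correction -15.4° → command heading 226.4°, groundspeed 53.4 kt
Leg 4: desired track 122.3°; wind correction +32.0° → command heading 154.3°, groundspeed 88.7 kt

Leg 1: heading=158.0°, groundspeed=85.1 kt
Leg 2: heading=215.4°, groundspeed=49.9 kt
Leg 3: heading=226.4°, groundspeed=53.4 kt
Leg 4: heading=154.3°, groundspeed=88.7 kt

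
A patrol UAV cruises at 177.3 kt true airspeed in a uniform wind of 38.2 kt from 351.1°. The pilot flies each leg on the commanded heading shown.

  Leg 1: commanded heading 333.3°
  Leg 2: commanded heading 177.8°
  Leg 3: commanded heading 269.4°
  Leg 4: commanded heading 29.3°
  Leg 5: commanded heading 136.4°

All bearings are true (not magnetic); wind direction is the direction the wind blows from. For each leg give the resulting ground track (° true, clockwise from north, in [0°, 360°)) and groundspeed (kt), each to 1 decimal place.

Leg 1: heading 333.3°; drift -4.7° → track 328.6°, groundspeed 141.4 kt
Leg 2: heading 177.8°; drift -1.2° → track 176.6°, groundspeed 215.3 kt
Leg 3: heading 269.4°; drift -12.4° → track 257.0°, groundspeed 175.9 kt
Leg 4: heading 29.3°; drift +9.1° → track 38.4°, groundspeed 149.2 kt
Leg 5: heading 136.4°; drift +5.9° → track 142.3°, groundspeed 209.8 kt

Leg 1: track=328.6°, groundspeed=141.4 kt
Leg 2: track=176.6°, groundspeed=215.3 kt
Leg 3: track=257.0°, groundspeed=175.9 kt
Leg 4: track=38.4°, groundspeed=149.2 kt
Leg 5: track=142.3°, groundspeed=209.8 kt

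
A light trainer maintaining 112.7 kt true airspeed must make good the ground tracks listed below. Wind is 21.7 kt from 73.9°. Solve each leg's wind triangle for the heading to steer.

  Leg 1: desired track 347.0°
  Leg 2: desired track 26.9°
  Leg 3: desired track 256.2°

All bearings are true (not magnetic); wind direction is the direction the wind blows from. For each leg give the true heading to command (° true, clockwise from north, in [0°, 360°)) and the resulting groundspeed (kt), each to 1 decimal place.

Leg 1: desired track 347.0°; wind correction +11.1° → command heading 358.1°, groundspeed 109.4 kt
Leg 2: desired track 26.9°; wind correction +8.1° → command heading 35.0°, groundspeed 96.8 kt
Leg 3: desired track 256.2°; wind correction +0.4° → command heading 256.6°, groundspeed 134.4 kt

Leg 1: heading=358.1°, groundspeed=109.4 kt
Leg 2: heading=35.0°, groundspeed=96.8 kt
Leg 3: heading=256.6°, groundspeed=134.4 kt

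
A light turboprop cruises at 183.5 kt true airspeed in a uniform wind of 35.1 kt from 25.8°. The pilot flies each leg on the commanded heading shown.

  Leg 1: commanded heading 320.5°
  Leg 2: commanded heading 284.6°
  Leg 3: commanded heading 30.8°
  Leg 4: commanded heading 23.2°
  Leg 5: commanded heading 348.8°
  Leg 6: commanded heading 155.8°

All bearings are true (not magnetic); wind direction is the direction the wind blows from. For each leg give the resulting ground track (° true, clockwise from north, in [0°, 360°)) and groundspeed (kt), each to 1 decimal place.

Leg 1: heading 320.5°; drift -10.7° → track 309.8°, groundspeed 171.8 kt
Leg 2: heading 284.6°; drift -10.3° → track 274.3°, groundspeed 193.4 kt
Leg 3: heading 30.8°; drift +1.2° → track 32.0°, groundspeed 148.6 kt
Leg 4: heading 23.2°; drift -0.6° → track 22.6°, groundspeed 148.4 kt
Leg 5: heading 348.8°; drift -7.7° → track 341.1°, groundspeed 156.9 kt
Leg 6: heading 155.8°; drift +7.4° → track 163.2°, groundspeed 207.8 kt

Leg 1: track=309.8°, groundspeed=171.8 kt
Leg 2: track=274.3°, groundspeed=193.4 kt
Leg 3: track=32.0°, groundspeed=148.6 kt
Leg 4: track=22.6°, groundspeed=148.4 kt
Leg 5: track=341.1°, groundspeed=156.9 kt
Leg 6: track=163.2°, groundspeed=207.8 kt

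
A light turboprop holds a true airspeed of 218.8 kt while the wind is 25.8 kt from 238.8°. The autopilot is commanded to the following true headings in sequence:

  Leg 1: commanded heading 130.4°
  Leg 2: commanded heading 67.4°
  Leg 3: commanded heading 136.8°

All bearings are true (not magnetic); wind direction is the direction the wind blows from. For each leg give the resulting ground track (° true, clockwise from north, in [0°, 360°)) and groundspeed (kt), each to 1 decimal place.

Leg 1: track=124.2°, groundspeed=228.3 kt
Leg 2: track=66.5°, groundspeed=244.3 kt
Leg 3: track=130.4°, groundspeed=225.6 kt

Leg 1: heading 130.4°; drift -6.2° → track 124.2°, groundspeed 228.3 kt
Leg 2: heading 67.4°; drift -0.9° → track 66.5°, groundspeed 244.3 kt
Leg 3: heading 136.8°; drift -6.4° → track 130.4°, groundspeed 225.6 kt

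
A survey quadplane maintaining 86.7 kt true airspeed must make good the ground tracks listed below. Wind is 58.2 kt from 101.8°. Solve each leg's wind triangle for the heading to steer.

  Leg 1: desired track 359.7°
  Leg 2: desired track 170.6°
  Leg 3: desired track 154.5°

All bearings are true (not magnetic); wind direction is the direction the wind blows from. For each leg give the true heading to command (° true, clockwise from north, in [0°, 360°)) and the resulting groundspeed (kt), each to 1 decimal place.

Leg 1: desired track 359.7°; wind correction +41.0° → command heading 40.7°, groundspeed 77.6 kt
Leg 2: desired track 170.6°; wind correction -38.7° → command heading 131.9°, groundspeed 46.6 kt
Leg 3: desired track 154.5°; wind correction -32.3° → command heading 122.2°, groundspeed 38.0 kt

Leg 1: heading=40.7°, groundspeed=77.6 kt
Leg 2: heading=131.9°, groundspeed=46.6 kt
Leg 3: heading=122.2°, groundspeed=38.0 kt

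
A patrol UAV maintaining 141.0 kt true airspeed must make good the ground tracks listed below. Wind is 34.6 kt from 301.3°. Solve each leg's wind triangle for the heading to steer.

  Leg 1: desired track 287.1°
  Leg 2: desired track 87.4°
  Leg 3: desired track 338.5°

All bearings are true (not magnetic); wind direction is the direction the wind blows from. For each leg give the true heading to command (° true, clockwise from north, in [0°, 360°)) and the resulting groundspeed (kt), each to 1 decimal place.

Leg 1: desired track 287.1°; wind correction +3.5° → command heading 290.6°, groundspeed 107.2 kt
Leg 2: desired track 87.4°; wind correction -7.9° → command heading 79.5°, groundspeed 168.4 kt
Leg 3: desired track 338.5°; wind correction -8.5° → command heading 330.0°, groundspeed 111.9 kt

Leg 1: heading=290.6°, groundspeed=107.2 kt
Leg 2: heading=79.5°, groundspeed=168.4 kt
Leg 3: heading=330.0°, groundspeed=111.9 kt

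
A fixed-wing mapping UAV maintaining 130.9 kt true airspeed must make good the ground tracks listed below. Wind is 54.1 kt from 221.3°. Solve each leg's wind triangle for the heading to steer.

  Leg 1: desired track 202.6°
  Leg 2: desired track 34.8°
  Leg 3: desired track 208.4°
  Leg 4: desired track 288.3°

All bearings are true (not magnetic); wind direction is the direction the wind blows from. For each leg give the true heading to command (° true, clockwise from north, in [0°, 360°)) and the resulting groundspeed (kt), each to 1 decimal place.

Leg 1: desired track 202.6°; wind correction +7.6° → command heading 210.2°, groundspeed 78.5 kt
Leg 2: desired track 34.8°; wind correction -2.7° → command heading 32.1°, groundspeed 184.5 kt
Leg 3: desired track 208.4°; wind correction +5.3° → command heading 213.7°, groundspeed 77.6 kt
Leg 4: desired track 288.3°; wind correction -22.4° → command heading 265.9°, groundspeed 99.9 kt

Leg 1: heading=210.2°, groundspeed=78.5 kt
Leg 2: heading=32.1°, groundspeed=184.5 kt
Leg 3: heading=213.7°, groundspeed=77.6 kt
Leg 4: heading=265.9°, groundspeed=99.9 kt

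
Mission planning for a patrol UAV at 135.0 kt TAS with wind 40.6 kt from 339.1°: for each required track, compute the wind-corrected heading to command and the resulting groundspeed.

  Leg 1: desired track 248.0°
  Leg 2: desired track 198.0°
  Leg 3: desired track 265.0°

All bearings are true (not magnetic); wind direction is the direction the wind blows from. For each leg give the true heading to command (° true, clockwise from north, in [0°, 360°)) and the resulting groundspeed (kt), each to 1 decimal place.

Leg 1: heading=265.5°, groundspeed=129.5 kt
Leg 2: heading=208.9°, groundspeed=164.2 kt
Leg 3: heading=281.8°, groundspeed=118.1 kt

Leg 1: desired track 248.0°; wind correction +17.5° → command heading 265.5°, groundspeed 129.5 kt
Leg 2: desired track 198.0°; wind correction +10.9° → command heading 208.9°, groundspeed 164.2 kt
Leg 3: desired track 265.0°; wind correction +16.8° → command heading 281.8°, groundspeed 118.1 kt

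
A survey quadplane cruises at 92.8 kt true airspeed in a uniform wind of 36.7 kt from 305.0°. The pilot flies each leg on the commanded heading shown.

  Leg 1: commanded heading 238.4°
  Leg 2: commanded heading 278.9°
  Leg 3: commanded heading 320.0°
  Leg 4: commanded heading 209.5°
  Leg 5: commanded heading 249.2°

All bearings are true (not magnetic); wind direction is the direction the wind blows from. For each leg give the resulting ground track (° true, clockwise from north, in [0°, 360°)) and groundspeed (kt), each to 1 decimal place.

Leg 1: heading 238.4°; drift -23.3° → track 215.1°, groundspeed 85.2 kt
Leg 2: heading 278.9°; drift -15.1° → track 263.8°, groundspeed 62.0 kt
Leg 3: heading 320.0°; drift +9.4° → track 329.4°, groundspeed 58.1 kt
Leg 4: heading 209.5°; drift -20.8° → track 188.7°, groundspeed 103.0 kt
Leg 5: heading 249.2°; drift -22.8° → track 226.4°, groundspeed 78.3 kt

Leg 1: track=215.1°, groundspeed=85.2 kt
Leg 2: track=263.8°, groundspeed=62.0 kt
Leg 3: track=329.4°, groundspeed=58.1 kt
Leg 4: track=188.7°, groundspeed=103.0 kt
Leg 5: track=226.4°, groundspeed=78.3 kt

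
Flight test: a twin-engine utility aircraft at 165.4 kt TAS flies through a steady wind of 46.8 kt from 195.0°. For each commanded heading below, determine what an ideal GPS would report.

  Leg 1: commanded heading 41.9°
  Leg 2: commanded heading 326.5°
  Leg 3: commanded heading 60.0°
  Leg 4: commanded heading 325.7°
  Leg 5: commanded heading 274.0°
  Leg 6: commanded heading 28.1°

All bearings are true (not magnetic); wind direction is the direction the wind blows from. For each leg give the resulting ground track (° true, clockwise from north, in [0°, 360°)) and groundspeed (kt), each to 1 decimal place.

Leg 1: heading 41.9°; drift -5.8° → track 36.1°, groundspeed 208.2 kt
Leg 2: heading 326.5°; drift +10.1° → track 336.6°, groundspeed 199.5 kt
Leg 3: heading 60.0°; drift -9.5° → track 50.5°, groundspeed 201.2 kt
Leg 4: heading 325.7°; drift +10.3° → track 336.0°, groundspeed 199.1 kt
Leg 5: heading 274.0°; drift +16.4° → track 290.4°, groundspeed 163.1 kt
Leg 6: heading 28.1°; drift -2.9° → track 25.2°, groundspeed 211.2 kt

Leg 1: track=36.1°, groundspeed=208.2 kt
Leg 2: track=336.6°, groundspeed=199.5 kt
Leg 3: track=50.5°, groundspeed=201.2 kt
Leg 4: track=336.0°, groundspeed=199.1 kt
Leg 5: track=290.4°, groundspeed=163.1 kt
Leg 6: track=25.2°, groundspeed=211.2 kt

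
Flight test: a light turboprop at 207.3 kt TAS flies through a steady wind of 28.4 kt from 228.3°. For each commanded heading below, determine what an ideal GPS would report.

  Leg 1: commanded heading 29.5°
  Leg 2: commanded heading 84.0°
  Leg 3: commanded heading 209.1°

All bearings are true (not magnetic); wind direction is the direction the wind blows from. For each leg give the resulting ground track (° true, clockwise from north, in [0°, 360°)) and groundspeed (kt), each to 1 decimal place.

Leg 1: track=31.7°, groundspeed=234.4 kt
Leg 2: track=79.9°, groundspeed=231.0 kt
Leg 3: track=206.1°, groundspeed=180.7 kt

Leg 1: heading 29.5°; drift +2.2° → track 31.7°, groundspeed 234.4 kt
Leg 2: heading 84.0°; drift -4.1° → track 79.9°, groundspeed 231.0 kt
Leg 3: heading 209.1°; drift -3.0° → track 206.1°, groundspeed 180.7 kt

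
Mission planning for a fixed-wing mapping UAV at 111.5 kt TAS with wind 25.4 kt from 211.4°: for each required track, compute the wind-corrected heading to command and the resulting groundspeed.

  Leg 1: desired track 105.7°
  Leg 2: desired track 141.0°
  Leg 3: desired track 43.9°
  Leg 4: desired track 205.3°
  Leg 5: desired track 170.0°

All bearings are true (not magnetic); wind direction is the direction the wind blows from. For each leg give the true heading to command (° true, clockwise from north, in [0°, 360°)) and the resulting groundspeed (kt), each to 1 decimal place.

Leg 1: desired track 105.7°; wind correction +12.7° → command heading 118.4°, groundspeed 115.7 kt
Leg 2: desired track 141.0°; wind correction +12.4° → command heading 153.4°, groundspeed 100.4 kt
Leg 3: desired track 43.9°; wind correction +2.8° → command heading 46.7°, groundspeed 136.2 kt
Leg 4: desired track 205.3°; wind correction +1.4° → command heading 206.7°, groundspeed 86.2 kt
Leg 5: desired track 170.0°; wind correction +8.7° → command heading 178.7°, groundspeed 91.2 kt

Leg 1: heading=118.4°, groundspeed=115.7 kt
Leg 2: heading=153.4°, groundspeed=100.4 kt
Leg 3: heading=46.7°, groundspeed=136.2 kt
Leg 4: heading=206.7°, groundspeed=86.2 kt
Leg 5: heading=178.7°, groundspeed=91.2 kt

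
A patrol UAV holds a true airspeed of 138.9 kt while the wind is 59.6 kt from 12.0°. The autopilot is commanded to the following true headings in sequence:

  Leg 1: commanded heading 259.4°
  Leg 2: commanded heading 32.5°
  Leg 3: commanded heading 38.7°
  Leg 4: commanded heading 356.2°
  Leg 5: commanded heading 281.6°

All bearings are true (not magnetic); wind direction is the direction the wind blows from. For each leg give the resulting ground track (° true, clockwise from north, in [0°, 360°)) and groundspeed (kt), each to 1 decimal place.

Leg 1: track=240.6°, groundspeed=170.9 kt
Leg 2: track=46.6°, groundspeed=85.7 kt
Leg 3: track=56.1°, groundspeed=89.7 kt
Leg 4: track=344.9°, groundspeed=83.2 kt
Leg 5: track=258.4°, groundspeed=151.5 kt

Leg 1: heading 259.4°; drift -18.8° → track 240.6°, groundspeed 170.9 kt
Leg 2: heading 32.5°; drift +14.1° → track 46.6°, groundspeed 85.7 kt
Leg 3: heading 38.7°; drift +17.4° → track 56.1°, groundspeed 89.7 kt
Leg 4: heading 356.2°; drift -11.3° → track 344.9°, groundspeed 83.2 kt
Leg 5: heading 281.6°; drift -23.2° → track 258.4°, groundspeed 151.5 kt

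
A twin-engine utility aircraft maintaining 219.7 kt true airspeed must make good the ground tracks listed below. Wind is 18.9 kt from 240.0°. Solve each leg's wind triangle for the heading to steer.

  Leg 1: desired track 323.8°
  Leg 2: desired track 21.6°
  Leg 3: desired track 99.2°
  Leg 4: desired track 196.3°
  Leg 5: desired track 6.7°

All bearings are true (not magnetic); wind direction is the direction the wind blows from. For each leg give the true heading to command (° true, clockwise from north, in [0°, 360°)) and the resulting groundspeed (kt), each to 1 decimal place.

Leg 1: heading=318.9°, groundspeed=216.9 kt
Leg 2: heading=18.5°, groundspeed=234.2 kt
Leg 3: heading=102.3°, groundspeed=234.0 kt
Leg 4: heading=199.7°, groundspeed=205.6 kt
Leg 5: heading=2.7°, groundspeed=230.5 kt

Leg 1: desired track 323.8°; wind correction -4.9° → command heading 318.9°, groundspeed 216.9 kt
Leg 2: desired track 21.6°; wind correction -3.1° → command heading 18.5°, groundspeed 234.2 kt
Leg 3: desired track 99.2°; wind correction +3.1° → command heading 102.3°, groundspeed 234.0 kt
Leg 4: desired track 196.3°; wind correction +3.4° → command heading 199.7°, groundspeed 205.6 kt
Leg 5: desired track 6.7°; wind correction -4.0° → command heading 2.7°, groundspeed 230.5 kt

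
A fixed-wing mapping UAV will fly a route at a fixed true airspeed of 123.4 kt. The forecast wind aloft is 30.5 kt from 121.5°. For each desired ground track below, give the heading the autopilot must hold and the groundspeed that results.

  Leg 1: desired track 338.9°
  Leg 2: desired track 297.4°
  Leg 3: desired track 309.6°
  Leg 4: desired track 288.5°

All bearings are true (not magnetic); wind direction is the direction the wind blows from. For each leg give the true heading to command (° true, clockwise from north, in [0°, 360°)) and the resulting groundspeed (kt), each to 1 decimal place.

Leg 1: desired track 338.9°; wind correction +8.6° → command heading 347.5°, groundspeed 146.2 kt
Leg 2: desired track 297.4°; wind correction -1.0° → command heading 296.4°, groundspeed 153.8 kt
Leg 3: desired track 309.6°; wind correction +2.0° → command heading 311.6°, groundspeed 153.5 kt
Leg 4: desired track 288.5°; wind correction -3.2° → command heading 285.3°, groundspeed 152.9 kt

Leg 1: heading=347.5°, groundspeed=146.2 kt
Leg 2: heading=296.4°, groundspeed=153.8 kt
Leg 3: heading=311.6°, groundspeed=153.5 kt
Leg 4: heading=285.3°, groundspeed=152.9 kt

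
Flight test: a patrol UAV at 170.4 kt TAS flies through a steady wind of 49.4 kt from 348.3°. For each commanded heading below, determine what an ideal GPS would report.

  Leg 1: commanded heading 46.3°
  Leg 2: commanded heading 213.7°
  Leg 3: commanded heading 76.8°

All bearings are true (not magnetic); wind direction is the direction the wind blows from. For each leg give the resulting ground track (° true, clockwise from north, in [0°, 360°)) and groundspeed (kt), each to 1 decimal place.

Leg 1: heading 46.3°; drift +16.2° → track 62.5°, groundspeed 150.2 kt
Leg 2: heading 213.7°; drift -9.7° → track 204.0°, groundspeed 208.1 kt
Leg 3: heading 76.8°; drift +16.3° → track 93.1°, groundspeed 176.2 kt

Leg 1: track=62.5°, groundspeed=150.2 kt
Leg 2: track=204.0°, groundspeed=208.1 kt
Leg 3: track=93.1°, groundspeed=176.2 kt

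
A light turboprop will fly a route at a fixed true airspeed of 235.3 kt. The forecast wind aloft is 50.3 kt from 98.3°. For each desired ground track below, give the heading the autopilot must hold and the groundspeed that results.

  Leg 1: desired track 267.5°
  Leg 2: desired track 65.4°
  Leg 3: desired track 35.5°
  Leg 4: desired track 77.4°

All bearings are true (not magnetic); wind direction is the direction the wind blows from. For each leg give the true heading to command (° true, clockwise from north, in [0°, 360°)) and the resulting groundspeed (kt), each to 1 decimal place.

Leg 1: desired track 267.5°; wind correction -2.3° → command heading 265.2°, groundspeed 284.5 kt
Leg 2: desired track 65.4°; wind correction +6.7° → command heading 72.1°, groundspeed 191.5 kt
Leg 3: desired track 35.5°; wind correction +11.0° → command heading 46.5°, groundspeed 208.0 kt
Leg 4: desired track 77.4°; wind correction +4.4° → command heading 81.8°, groundspeed 187.6 kt

Leg 1: heading=265.2°, groundspeed=284.5 kt
Leg 2: heading=72.1°, groundspeed=191.5 kt
Leg 3: heading=46.5°, groundspeed=208.0 kt
Leg 4: heading=81.8°, groundspeed=187.6 kt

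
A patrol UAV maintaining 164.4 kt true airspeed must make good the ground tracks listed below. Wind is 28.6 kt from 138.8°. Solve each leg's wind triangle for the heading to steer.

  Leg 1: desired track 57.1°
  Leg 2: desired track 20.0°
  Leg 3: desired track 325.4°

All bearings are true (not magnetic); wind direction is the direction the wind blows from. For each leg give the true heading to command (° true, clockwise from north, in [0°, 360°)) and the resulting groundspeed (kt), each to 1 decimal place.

Leg 1: desired track 57.1°; wind correction +9.9° → command heading 67.0°, groundspeed 157.8 kt
Leg 2: desired track 20.0°; wind correction +8.8° → command heading 28.8°, groundspeed 176.3 kt
Leg 3: desired track 325.4°; wind correction +1.1° → command heading 326.5°, groundspeed 192.8 kt

Leg 1: heading=67.0°, groundspeed=157.8 kt
Leg 2: heading=28.8°, groundspeed=176.3 kt
Leg 3: heading=326.5°, groundspeed=192.8 kt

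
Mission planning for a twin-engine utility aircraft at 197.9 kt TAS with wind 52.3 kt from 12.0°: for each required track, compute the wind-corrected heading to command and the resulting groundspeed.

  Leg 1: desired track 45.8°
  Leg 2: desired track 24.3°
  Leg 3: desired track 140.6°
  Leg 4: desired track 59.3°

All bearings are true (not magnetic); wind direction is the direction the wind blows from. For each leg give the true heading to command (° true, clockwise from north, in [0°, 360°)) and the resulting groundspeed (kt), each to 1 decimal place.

Leg 1: heading=37.3°, groundspeed=152.3 kt
Leg 2: heading=21.1°, groundspeed=146.5 kt
Leg 3: heading=128.7°, groundspeed=226.3 kt
Leg 4: heading=48.1°, groundspeed=158.7 kt

Leg 1: desired track 45.8°; wind correction -8.5° → command heading 37.3°, groundspeed 152.3 kt
Leg 2: desired track 24.3°; wind correction -3.2° → command heading 21.1°, groundspeed 146.5 kt
Leg 3: desired track 140.6°; wind correction -11.9° → command heading 128.7°, groundspeed 226.3 kt
Leg 4: desired track 59.3°; wind correction -11.2° → command heading 48.1°, groundspeed 158.7 kt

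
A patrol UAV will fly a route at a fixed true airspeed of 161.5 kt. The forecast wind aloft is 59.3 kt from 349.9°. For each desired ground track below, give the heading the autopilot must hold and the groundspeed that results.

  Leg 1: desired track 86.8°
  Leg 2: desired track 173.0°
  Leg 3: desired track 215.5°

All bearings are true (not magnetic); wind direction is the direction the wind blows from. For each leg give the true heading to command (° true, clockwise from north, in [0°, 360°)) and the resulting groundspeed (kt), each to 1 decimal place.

Leg 1: desired track 86.8°; wind correction -21.4° → command heading 65.4°, groundspeed 157.5 kt
Leg 2: desired track 173.0°; wind correction +1.1° → command heading 174.1°, groundspeed 220.7 kt
Leg 3: desired track 215.5°; wind correction +15.2° → command heading 230.7°, groundspeed 197.3 kt

Leg 1: heading=65.4°, groundspeed=157.5 kt
Leg 2: heading=174.1°, groundspeed=220.7 kt
Leg 3: heading=230.7°, groundspeed=197.3 kt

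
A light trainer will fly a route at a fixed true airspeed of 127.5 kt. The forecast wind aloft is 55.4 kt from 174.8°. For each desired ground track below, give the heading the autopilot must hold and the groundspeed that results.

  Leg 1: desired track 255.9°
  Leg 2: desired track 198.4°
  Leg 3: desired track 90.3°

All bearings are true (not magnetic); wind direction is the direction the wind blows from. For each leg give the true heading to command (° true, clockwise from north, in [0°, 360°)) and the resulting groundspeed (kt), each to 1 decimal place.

Leg 1: heading=230.5°, groundspeed=106.6 kt
Leg 2: heading=188.4°, groundspeed=74.8 kt
Leg 3: heading=115.9°, groundspeed=109.6 kt

Leg 1: desired track 255.9°; wind correction -25.4° → command heading 230.5°, groundspeed 106.6 kt
Leg 2: desired track 198.4°; wind correction -10.0° → command heading 188.4°, groundspeed 74.8 kt
Leg 3: desired track 90.3°; wind correction +25.6° → command heading 115.9°, groundspeed 109.6 kt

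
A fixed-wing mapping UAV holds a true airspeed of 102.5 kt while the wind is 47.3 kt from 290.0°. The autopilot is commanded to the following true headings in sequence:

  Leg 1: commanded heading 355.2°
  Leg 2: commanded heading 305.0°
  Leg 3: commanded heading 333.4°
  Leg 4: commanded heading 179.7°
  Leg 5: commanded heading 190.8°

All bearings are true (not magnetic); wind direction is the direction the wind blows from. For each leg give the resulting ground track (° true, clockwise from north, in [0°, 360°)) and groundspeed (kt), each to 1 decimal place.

Leg 1: heading 355.2°; drift +27.4° → track 22.6°, groundspeed 93.1 kt
Leg 2: heading 305.0°; drift +12.2° → track 317.2°, groundspeed 58.1 kt
Leg 3: heading 333.4°; drift +25.5° → track 358.9°, groundspeed 75.5 kt
Leg 4: heading 179.7°; drift -20.5° → track 159.2°, groundspeed 126.9 kt
Leg 5: heading 190.8°; drift -23.0° → track 167.8°, groundspeed 119.6 kt

Leg 1: track=22.6°, groundspeed=93.1 kt
Leg 2: track=317.2°, groundspeed=58.1 kt
Leg 3: track=358.9°, groundspeed=75.5 kt
Leg 4: track=159.2°, groundspeed=126.9 kt
Leg 5: track=167.8°, groundspeed=119.6 kt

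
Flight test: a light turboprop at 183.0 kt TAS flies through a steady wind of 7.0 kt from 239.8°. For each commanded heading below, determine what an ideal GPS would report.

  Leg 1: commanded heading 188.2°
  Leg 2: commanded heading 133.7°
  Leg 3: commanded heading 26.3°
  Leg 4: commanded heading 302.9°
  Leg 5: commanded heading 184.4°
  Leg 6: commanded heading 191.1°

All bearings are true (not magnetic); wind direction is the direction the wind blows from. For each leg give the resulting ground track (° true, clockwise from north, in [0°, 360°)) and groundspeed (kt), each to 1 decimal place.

Leg 1: heading 188.2°; drift -1.8° → track 186.4°, groundspeed 178.7 kt
Leg 2: heading 133.7°; drift -2.1° → track 131.6°, groundspeed 185.1 kt
Leg 3: heading 26.3°; drift +1.2° → track 27.5°, groundspeed 188.9 kt
Leg 4: heading 302.9°; drift +2.0° → track 304.9°, groundspeed 179.9 kt
Leg 5: heading 184.4°; drift -1.8° → track 182.6°, groundspeed 179.1 kt
Leg 6: heading 191.1°; drift -1.7° → track 189.4°, groundspeed 178.5 kt

Leg 1: track=186.4°, groundspeed=178.7 kt
Leg 2: track=131.6°, groundspeed=185.1 kt
Leg 3: track=27.5°, groundspeed=188.9 kt
Leg 4: track=304.9°, groundspeed=179.9 kt
Leg 5: track=182.6°, groundspeed=179.1 kt
Leg 6: track=189.4°, groundspeed=178.5 kt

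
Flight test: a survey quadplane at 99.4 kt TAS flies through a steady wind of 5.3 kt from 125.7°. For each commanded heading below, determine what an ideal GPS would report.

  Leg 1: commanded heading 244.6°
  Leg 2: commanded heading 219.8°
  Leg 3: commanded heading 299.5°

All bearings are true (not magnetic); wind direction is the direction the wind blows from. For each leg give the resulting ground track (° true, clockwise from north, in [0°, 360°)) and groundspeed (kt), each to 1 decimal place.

Leg 1: track=247.2°, groundspeed=102.1 kt
Leg 2: track=222.8°, groundspeed=99.9 kt
Leg 3: track=299.8°, groundspeed=104.7 kt

Leg 1: heading 244.6°; drift +2.6° → track 247.2°, groundspeed 102.1 kt
Leg 2: heading 219.8°; drift +3.0° → track 222.8°, groundspeed 99.9 kt
Leg 3: heading 299.5°; drift +0.3° → track 299.8°, groundspeed 104.7 kt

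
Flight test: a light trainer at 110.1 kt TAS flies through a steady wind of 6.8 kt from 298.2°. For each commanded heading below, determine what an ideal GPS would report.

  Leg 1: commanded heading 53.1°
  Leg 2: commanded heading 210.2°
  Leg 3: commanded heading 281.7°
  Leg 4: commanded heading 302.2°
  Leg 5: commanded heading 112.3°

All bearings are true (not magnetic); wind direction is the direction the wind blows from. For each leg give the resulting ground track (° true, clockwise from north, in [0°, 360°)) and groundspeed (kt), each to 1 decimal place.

Leg 1: track=56.2°, groundspeed=113.1 kt
Leg 2: track=206.7°, groundspeed=110.1 kt
Leg 3: track=280.6°, groundspeed=103.6 kt
Leg 4: track=302.5°, groundspeed=103.3 kt
Leg 5: track=112.6°, groundspeed=116.9 kt

Leg 1: heading 53.1°; drift +3.1° → track 56.2°, groundspeed 113.1 kt
Leg 2: heading 210.2°; drift -3.5° → track 206.7°, groundspeed 110.1 kt
Leg 3: heading 281.7°; drift -1.1° → track 280.6°, groundspeed 103.6 kt
Leg 4: heading 302.2°; drift +0.3° → track 302.5°, groundspeed 103.3 kt
Leg 5: heading 112.3°; drift +0.3° → track 112.6°, groundspeed 116.9 kt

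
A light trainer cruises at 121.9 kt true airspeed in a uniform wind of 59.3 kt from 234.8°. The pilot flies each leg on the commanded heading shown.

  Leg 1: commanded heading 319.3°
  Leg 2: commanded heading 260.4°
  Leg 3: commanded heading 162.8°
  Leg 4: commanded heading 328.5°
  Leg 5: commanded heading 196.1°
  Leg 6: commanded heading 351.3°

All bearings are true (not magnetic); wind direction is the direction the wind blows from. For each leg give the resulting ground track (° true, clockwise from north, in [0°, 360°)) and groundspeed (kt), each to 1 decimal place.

Leg 1: heading 319.3°; drift +26.9° → track 346.2°, groundspeed 130.3 kt
Leg 2: heading 260.4°; drift +20.5° → track 280.9°, groundspeed 73.1 kt
Leg 3: heading 162.8°; drift -28.6° → track 134.2°, groundspeed 117.9 kt
Leg 4: heading 328.5°; drift +25.2° → track 353.7°, groundspeed 139.0 kt
Leg 5: heading 196.1°; drift -26.1° → track 170.0°, groundspeed 84.2 kt
Leg 6: heading 351.3°; drift +19.7° → track 11.0°, groundspeed 157.6 kt

Leg 1: track=346.2°, groundspeed=130.3 kt
Leg 2: track=280.9°, groundspeed=73.1 kt
Leg 3: track=134.2°, groundspeed=117.9 kt
Leg 4: track=353.7°, groundspeed=139.0 kt
Leg 5: track=170.0°, groundspeed=84.2 kt
Leg 6: track=11.0°, groundspeed=157.6 kt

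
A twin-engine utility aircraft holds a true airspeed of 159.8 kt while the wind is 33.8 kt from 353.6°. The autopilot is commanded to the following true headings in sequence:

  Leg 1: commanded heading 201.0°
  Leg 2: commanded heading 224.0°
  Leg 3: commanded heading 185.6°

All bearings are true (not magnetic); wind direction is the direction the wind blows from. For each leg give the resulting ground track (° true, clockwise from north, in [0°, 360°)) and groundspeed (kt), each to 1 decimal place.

Leg 1: track=196.3°, groundspeed=190.4 kt
Leg 2: track=215.8°, groundspeed=183.2 kt
Leg 3: track=183.5°, groundspeed=193.0 kt

Leg 1: heading 201.0°; drift -4.7° → track 196.3°, groundspeed 190.4 kt
Leg 2: heading 224.0°; drift -8.2° → track 215.8°, groundspeed 183.2 kt
Leg 3: heading 185.6°; drift -2.1° → track 183.5°, groundspeed 193.0 kt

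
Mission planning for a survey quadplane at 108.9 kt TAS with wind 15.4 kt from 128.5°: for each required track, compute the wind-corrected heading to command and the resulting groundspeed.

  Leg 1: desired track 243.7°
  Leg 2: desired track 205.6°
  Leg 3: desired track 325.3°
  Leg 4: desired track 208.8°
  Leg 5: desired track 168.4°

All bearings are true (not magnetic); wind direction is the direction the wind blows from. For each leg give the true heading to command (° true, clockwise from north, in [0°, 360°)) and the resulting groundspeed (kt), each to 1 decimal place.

Leg 1: desired track 243.7°; wind correction -7.4° → command heading 236.3°, groundspeed 114.6 kt
Leg 2: desired track 205.6°; wind correction -7.9° → command heading 197.7°, groundspeed 104.4 kt
Leg 3: desired track 325.3°; wind correction +2.3° → command heading 327.6°, groundspeed 123.6 kt
Leg 4: desired track 208.8°; wind correction -8.0° → command heading 200.8°, groundspeed 105.2 kt
Leg 5: desired track 168.4°; wind correction -5.2° → command heading 163.2°, groundspeed 96.6 kt

Leg 1: heading=236.3°, groundspeed=114.6 kt
Leg 2: heading=197.7°, groundspeed=104.4 kt
Leg 3: heading=327.6°, groundspeed=123.6 kt
Leg 4: heading=200.8°, groundspeed=105.2 kt
Leg 5: heading=163.2°, groundspeed=96.6 kt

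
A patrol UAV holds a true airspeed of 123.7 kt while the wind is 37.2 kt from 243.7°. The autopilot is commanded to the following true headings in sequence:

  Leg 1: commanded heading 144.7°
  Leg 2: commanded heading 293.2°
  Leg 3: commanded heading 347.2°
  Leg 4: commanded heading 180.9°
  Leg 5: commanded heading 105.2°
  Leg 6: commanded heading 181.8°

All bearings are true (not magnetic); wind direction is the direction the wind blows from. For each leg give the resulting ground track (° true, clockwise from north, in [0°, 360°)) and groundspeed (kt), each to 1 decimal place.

Leg 1: track=128.9°, groundspeed=134.6 kt
Leg 2: track=309.1°, groundspeed=103.5 kt
Leg 3: track=2.5°, groundspeed=137.2 kt
Leg 4: track=163.7°, groundspeed=111.7 kt
Leg 5: track=96.0°, groundspeed=153.6 kt
Leg 6: track=164.6°, groundspeed=111.1 kt

Leg 1: heading 144.7°; drift -15.8° → track 128.9°, groundspeed 134.6 kt
Leg 2: heading 293.2°; drift +15.9° → track 309.1°, groundspeed 103.5 kt
Leg 3: heading 347.2°; drift +15.3° → track 2.5°, groundspeed 137.2 kt
Leg 4: heading 180.9°; drift -17.2° → track 163.7°, groundspeed 111.7 kt
Leg 5: heading 105.2°; drift -9.2° → track 96.0°, groundspeed 153.6 kt
Leg 6: heading 181.8°; drift -17.2° → track 164.6°, groundspeed 111.1 kt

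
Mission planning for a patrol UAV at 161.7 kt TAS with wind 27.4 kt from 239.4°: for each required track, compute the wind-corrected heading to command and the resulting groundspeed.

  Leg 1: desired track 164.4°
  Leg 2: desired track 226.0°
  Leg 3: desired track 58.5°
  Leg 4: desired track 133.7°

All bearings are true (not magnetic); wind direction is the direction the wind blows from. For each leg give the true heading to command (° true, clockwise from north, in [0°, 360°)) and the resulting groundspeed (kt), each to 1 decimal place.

Leg 1: desired track 164.4°; wind correction +9.4° → command heading 173.8°, groundspeed 152.4 kt
Leg 2: desired track 226.0°; wind correction +2.3° → command heading 228.3°, groundspeed 134.9 kt
Leg 3: desired track 58.5°; wind correction -0.2° → command heading 58.3°, groundspeed 189.1 kt
Leg 4: desired track 133.7°; wind correction +9.4° → command heading 143.1°, groundspeed 166.9 kt

Leg 1: heading=173.8°, groundspeed=152.4 kt
Leg 2: heading=228.3°, groundspeed=134.9 kt
Leg 3: heading=58.3°, groundspeed=189.1 kt
Leg 4: heading=143.1°, groundspeed=166.9 kt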